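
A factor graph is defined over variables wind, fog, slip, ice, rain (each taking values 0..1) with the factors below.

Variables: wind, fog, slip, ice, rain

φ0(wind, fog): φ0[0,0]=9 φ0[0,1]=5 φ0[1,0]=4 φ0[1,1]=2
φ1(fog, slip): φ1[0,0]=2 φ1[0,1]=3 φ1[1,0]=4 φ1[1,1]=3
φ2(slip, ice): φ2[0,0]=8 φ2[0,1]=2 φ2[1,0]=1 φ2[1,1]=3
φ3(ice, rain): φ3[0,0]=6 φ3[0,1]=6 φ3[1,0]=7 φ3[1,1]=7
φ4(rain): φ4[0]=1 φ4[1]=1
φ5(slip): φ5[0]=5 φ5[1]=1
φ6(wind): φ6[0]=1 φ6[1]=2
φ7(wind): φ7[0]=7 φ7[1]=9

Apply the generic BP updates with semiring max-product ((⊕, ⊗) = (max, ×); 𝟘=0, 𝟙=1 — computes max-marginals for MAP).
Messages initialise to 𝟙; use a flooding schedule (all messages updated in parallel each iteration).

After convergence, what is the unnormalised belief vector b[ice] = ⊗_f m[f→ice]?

init: all messages = 𝟙 over 2 values
r1 m[φ0→wind] = [9, 4]
r1 m[φ0→fog] = [9, 5]
r1 m[φ1→fog] = [3, 4]
r1 m[φ1→slip] = [4, 3]
r1 m[φ2→slip] = [8, 3]
r1 m[φ2→ice] = [8, 3]
r1 m[φ3→ice] = [6, 7]
r1 m[φ3→rain] = [7, 7]
r1 m[φ4→rain] = [1, 1]
r1 m[φ5→slip] = [5, 1]
r1 m[φ6→wind] = [1, 2]
r1 m[φ7→wind] = [7, 9]
r1 m[wind→φ0] = [1, 1]
r1 m[wind→φ6] = [1, 1]
r1 m[wind→φ7] = [1, 1]
r1 m[fog→φ0] = [1, 1]
r1 m[fog→φ1] = [1, 1]
r1 m[slip→φ1] = [1, 1]
r1 m[slip→φ2] = [1, 1]
r1 m[slip→φ5] = [1, 1]
r1 m[ice→φ2] = [1, 1]
r1 m[ice→φ3] = [1, 1]
r1 m[rain→φ3] = [1, 1]
r1 m[rain→φ4] = [1, 1]
r2 m[φ0→wind] = [9, 4]
r2 m[φ0→fog] = [9, 5]
r2 m[φ1→fog] = [3, 4]
r2 m[φ1→slip] = [4, 3]
r2 m[φ2→slip] = [8, 3]
r2 m[φ2→ice] = [8, 3]
r2 m[φ3→ice] = [6, 7]
r2 m[φ3→rain] = [7, 7]
r2 m[φ4→rain] = [1, 1]
r2 m[φ5→slip] = [5, 1]
r2 m[φ6→wind] = [1, 2]
r2 m[φ7→wind] = [7, 9]
r2 m[wind→φ0] = [7, 18]
r2 m[wind→φ6] = [63, 36]
r2 m[wind→φ7] = [9, 8]
r2 m[fog→φ0] = [3, 4]
r2 m[fog→φ1] = [9, 5]
r2 m[slip→φ1] = [40, 3]
r2 m[slip→φ2] = [20, 3]
r2 m[slip→φ5] = [32, 9]
r2 m[ice→φ2] = [6, 7]
r2 m[ice→φ3] = [8, 3]
r2 m[rain→φ3] = [1, 1]
r2 m[rain→φ4] = [7, 7]
r3 m[φ0→wind] = [27, 12]
r3 m[φ0→fog] = [72, 36]
r3 m[φ1→fog] = [80, 160]
r3 m[φ1→slip] = [20, 27]
r3 m[φ2→slip] = [48, 21]
r3 m[φ2→ice] = [160, 40]
r3 m[φ3→ice] = [6, 7]
r3 m[φ3→rain] = [48, 48]
r3 m[φ4→rain] = [1, 1]
r3 m[φ5→slip] = [5, 1]
r3 m[φ6→wind] = [1, 2]
r3 m[φ7→wind] = [7, 9]
r3 m[wind→φ0] = [7, 18]
r3 m[wind→φ6] = [63, 36]
r3 m[wind→φ7] = [9, 8]
r3 m[fog→φ0] = [3, 4]
r3 m[fog→φ1] = [9, 5]
r3 m[slip→φ1] = [40, 3]
r3 m[slip→φ2] = [20, 3]
r3 m[slip→φ5] = [32, 9]
r3 m[ice→φ2] = [6, 7]
r3 m[ice→φ3] = [8, 3]
r3 m[rain→φ3] = [1, 1]
r3 m[rain→φ4] = [7, 7]
r4 m[φ0→wind] = [27, 12]
r4 m[φ0→fog] = [72, 36]
r4 m[φ1→fog] = [80, 160]
r4 m[φ1→slip] = [20, 27]
r4 m[φ2→slip] = [48, 21]
r4 m[φ2→ice] = [160, 40]
r4 m[φ3→ice] = [6, 7]
r4 m[φ3→rain] = [48, 48]
r4 m[φ4→rain] = [1, 1]
r4 m[φ5→slip] = [5, 1]
r4 m[φ6→wind] = [1, 2]
r4 m[φ7→wind] = [7, 9]
r4 m[wind→φ0] = [7, 18]
r4 m[wind→φ6] = [189, 108]
r4 m[wind→φ7] = [27, 24]
r4 m[fog→φ0] = [80, 160]
r4 m[fog→φ1] = [72, 36]
r4 m[slip→φ1] = [240, 21]
r4 m[slip→φ2] = [100, 27]
r4 m[slip→φ5] = [960, 567]
r4 m[ice→φ2] = [6, 7]
r4 m[ice→φ3] = [160, 40]
r4 m[rain→φ3] = [1, 1]
r4 m[rain→φ4] = [48, 48]
r5 m[φ0→wind] = [800, 320]
r5 m[φ0→fog] = [72, 36]
r5 m[φ1→fog] = [480, 960]
r5 m[φ1→slip] = [144, 216]
r5 m[φ2→slip] = [48, 21]
r5 m[φ2→ice] = [800, 200]
r5 m[φ3→ice] = [6, 7]
r5 m[φ3→rain] = [960, 960]
r5 m[φ4→rain] = [1, 1]
r5 m[φ5→slip] = [5, 1]
r5 m[φ6→wind] = [1, 2]
r5 m[φ7→wind] = [7, 9]
r5 m[wind→φ0] = [7, 18]
r5 m[wind→φ6] = [189, 108]
r5 m[wind→φ7] = [27, 24]
r5 m[fog→φ0] = [80, 160]
r5 m[fog→φ1] = [72, 36]
r5 m[slip→φ1] = [240, 21]
r5 m[slip→φ2] = [100, 27]
r5 m[slip→φ5] = [960, 567]
r5 m[ice→φ2] = [6, 7]
r5 m[ice→φ3] = [160, 40]
r5 m[rain→φ3] = [1, 1]
r5 m[rain→φ4] = [48, 48]
r6 m[φ0→wind] = [800, 320]
r6 m[φ0→fog] = [72, 36]
r6 m[φ1→fog] = [480, 960]
r6 m[φ1→slip] = [144, 216]
r6 m[φ2→slip] = [48, 21]
r6 m[φ2→ice] = [800, 200]
r6 m[φ3→ice] = [6, 7]
r6 m[φ3→rain] = [960, 960]
r6 m[φ4→rain] = [1, 1]
r6 m[φ5→slip] = [5, 1]
r6 m[φ6→wind] = [1, 2]
r6 m[φ7→wind] = [7, 9]
r6 m[wind→φ0] = [7, 18]
r6 m[wind→φ6] = [5600, 2880]
r6 m[wind→φ7] = [800, 640]
r6 m[fog→φ0] = [480, 960]
r6 m[fog→φ1] = [72, 36]
r6 m[slip→φ1] = [240, 21]
r6 m[slip→φ2] = [720, 216]
r6 m[slip→φ5] = [6912, 4536]
r6 m[ice→φ2] = [6, 7]
r6 m[ice→φ3] = [800, 200]
r6 m[rain→φ3] = [1, 1]
r6 m[rain→φ4] = [960, 960]
r7 m[φ0→wind] = [4800, 1920]
r7 m[φ0→fog] = [72, 36]
r7 m[φ1→fog] = [480, 960]
r7 m[φ1→slip] = [144, 216]
r7 m[φ2→slip] = [48, 21]
r7 m[φ2→ice] = [5760, 1440]
r7 m[φ3→ice] = [6, 7]
r7 m[φ3→rain] = [4800, 4800]
r7 m[φ4→rain] = [1, 1]
r7 m[φ5→slip] = [5, 1]
r7 m[φ6→wind] = [1, 2]
r7 m[φ7→wind] = [7, 9]
r7 m[wind→φ0] = [7, 18]
r7 m[wind→φ6] = [5600, 2880]
r7 m[wind→φ7] = [800, 640]
r7 m[fog→φ0] = [480, 960]
r7 m[fog→φ1] = [72, 36]
r7 m[slip→φ1] = [240, 21]
r7 m[slip→φ2] = [720, 216]
r7 m[slip→φ5] = [6912, 4536]
r7 m[ice→φ2] = [6, 7]
r7 m[ice→φ3] = [800, 200]
r7 m[rain→φ3] = [1, 1]
r7 m[rain→φ4] = [960, 960]
r8 m[φ0→wind] = [4800, 1920]
r8 m[φ0→fog] = [72, 36]
r8 m[φ1→fog] = [480, 960]
r8 m[φ1→slip] = [144, 216]
r8 m[φ2→slip] = [48, 21]
r8 m[φ2→ice] = [5760, 1440]
r8 m[φ3→ice] = [6, 7]
r8 m[φ3→rain] = [4800, 4800]
r8 m[φ4→rain] = [1, 1]
r8 m[φ5→slip] = [5, 1]
r8 m[φ6→wind] = [1, 2]
r8 m[φ7→wind] = [7, 9]
r8 m[wind→φ0] = [7, 18]
r8 m[wind→φ6] = [33600, 17280]
r8 m[wind→φ7] = [4800, 3840]
r8 m[fog→φ0] = [480, 960]
r8 m[fog→φ1] = [72, 36]
r8 m[slip→φ1] = [240, 21]
r8 m[slip→φ2] = [720, 216]
r8 m[slip→φ5] = [6912, 4536]
r8 m[ice→φ2] = [6, 7]
r8 m[ice→φ3] = [5760, 1440]
r8 m[rain→φ3] = [1, 1]
r8 m[rain→φ4] = [4800, 4800]
r9 m[φ0→wind] = [4800, 1920]
r9 m[φ0→fog] = [72, 36]
r9 m[φ1→fog] = [480, 960]
r9 m[φ1→slip] = [144, 216]
r9 m[φ2→slip] = [48, 21]
r9 m[φ2→ice] = [5760, 1440]
r9 m[φ3→ice] = [6, 7]
r9 m[φ3→rain] = [34560, 34560]
r9 m[φ4→rain] = [1, 1]
r9 m[φ5→slip] = [5, 1]
r9 m[φ6→wind] = [1, 2]
r9 m[φ7→wind] = [7, 9]
r9 m[wind→φ0] = [7, 18]
r9 m[wind→φ6] = [33600, 17280]
r9 m[wind→φ7] = [4800, 3840]
r9 m[fog→φ0] = [480, 960]
r9 m[fog→φ1] = [72, 36]
r9 m[slip→φ1] = [240, 21]
r9 m[slip→φ2] = [720, 216]
r9 m[slip→φ5] = [6912, 4536]
r9 m[ice→φ2] = [6, 7]
r9 m[ice→φ3] = [5760, 1440]
r9 m[rain→φ3] = [1, 1]
r9 m[rain→φ4] = [4800, 4800]
r10 m[φ0→wind] = [4800, 1920]
r10 m[φ0→fog] = [72, 36]
r10 m[φ1→fog] = [480, 960]
r10 m[φ1→slip] = [144, 216]
r10 m[φ2→slip] = [48, 21]
r10 m[φ2→ice] = [5760, 1440]
r10 m[φ3→ice] = [6, 7]
r10 m[φ3→rain] = [34560, 34560]
r10 m[φ4→rain] = [1, 1]
r10 m[φ5→slip] = [5, 1]
r10 m[φ6→wind] = [1, 2]
r10 m[φ7→wind] = [7, 9]
r10 m[wind→φ0] = [7, 18]
r10 m[wind→φ6] = [33600, 17280]
r10 m[wind→φ7] = [4800, 3840]
r10 m[fog→φ0] = [480, 960]
r10 m[fog→φ1] = [72, 36]
r10 m[slip→φ1] = [240, 21]
r10 m[slip→φ2] = [720, 216]
r10 m[slip→φ5] = [6912, 4536]
r10 m[ice→φ2] = [6, 7]
r10 m[ice→φ3] = [5760, 1440]
r10 m[rain→φ3] = [1, 1]
r10 m[rain→φ4] = [34560, 34560]
r11 m[φ0→wind] = [4800, 1920]
r11 m[φ0→fog] = [72, 36]
r11 m[φ1→fog] = [480, 960]
r11 m[φ1→slip] = [144, 216]
r11 m[φ2→slip] = [48, 21]
r11 m[φ2→ice] = [5760, 1440]
r11 m[φ3→ice] = [6, 7]
r11 m[φ3→rain] = [34560, 34560]
r11 m[φ4→rain] = [1, 1]
r11 m[φ5→slip] = [5, 1]
r11 m[φ6→wind] = [1, 2]
r11 m[φ7→wind] = [7, 9]
r11 m[wind→φ0] = [7, 18]
r11 m[wind→φ6] = [33600, 17280]
r11 m[wind→φ7] = [4800, 3840]
r11 m[fog→φ0] = [480, 960]
r11 m[fog→φ1] = [72, 36]
r11 m[slip→φ1] = [240, 21]
r11 m[slip→φ2] = [720, 216]
r11 m[slip→φ5] = [6912, 4536]
r11 m[ice→φ2] = [6, 7]
r11 m[ice→φ3] = [5760, 1440]
r11 m[rain→φ3] = [1, 1]
r11 m[rain→φ4] = [34560, 34560]
fixed point reached at round 11
b[ice] = ⊗ incoming = [34560, 10080]

b[ice] = [34560, 10080]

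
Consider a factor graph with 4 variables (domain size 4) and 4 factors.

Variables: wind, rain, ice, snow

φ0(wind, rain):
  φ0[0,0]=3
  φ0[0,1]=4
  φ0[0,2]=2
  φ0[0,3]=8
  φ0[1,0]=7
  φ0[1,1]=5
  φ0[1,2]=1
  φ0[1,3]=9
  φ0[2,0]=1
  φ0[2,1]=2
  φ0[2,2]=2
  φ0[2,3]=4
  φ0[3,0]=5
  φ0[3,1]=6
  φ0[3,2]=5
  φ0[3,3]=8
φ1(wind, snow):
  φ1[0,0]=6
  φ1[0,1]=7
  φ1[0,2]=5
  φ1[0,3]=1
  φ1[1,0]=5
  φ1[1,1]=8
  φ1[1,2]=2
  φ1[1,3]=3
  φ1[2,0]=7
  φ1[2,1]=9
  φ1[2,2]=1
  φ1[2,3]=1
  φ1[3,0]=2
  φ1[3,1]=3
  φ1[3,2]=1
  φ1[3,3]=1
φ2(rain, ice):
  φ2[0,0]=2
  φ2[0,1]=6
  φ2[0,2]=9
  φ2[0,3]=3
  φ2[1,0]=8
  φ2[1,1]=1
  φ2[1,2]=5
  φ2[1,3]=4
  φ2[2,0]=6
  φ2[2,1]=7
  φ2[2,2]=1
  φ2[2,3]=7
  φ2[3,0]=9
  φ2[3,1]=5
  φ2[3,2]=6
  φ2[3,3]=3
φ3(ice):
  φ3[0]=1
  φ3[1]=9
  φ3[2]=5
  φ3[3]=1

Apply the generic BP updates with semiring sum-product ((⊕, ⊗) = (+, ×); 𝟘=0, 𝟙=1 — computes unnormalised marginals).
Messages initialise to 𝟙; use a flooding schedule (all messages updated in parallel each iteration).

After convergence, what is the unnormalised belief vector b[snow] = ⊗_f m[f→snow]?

init: all messages = 𝟙 over 4 values
r1 m[φ0→wind] = [17, 22, 9, 24]
r1 m[φ0→rain] = [16, 17, 10, 29]
r1 m[φ1→wind] = [19, 18, 18, 7]
r1 m[φ1→snow] = [20, 27, 9, 6]
r1 m[φ2→rain] = [20, 18, 21, 23]
r1 m[φ2→ice] = [25, 19, 21, 17]
r1 m[φ3→ice] = [1, 9, 5, 1]
r1 m[wind→φ0] = [1, 1, 1, 1]
r1 m[wind→φ1] = [1, 1, 1, 1]
r1 m[rain→φ0] = [1, 1, 1, 1]
r1 m[rain→φ2] = [1, 1, 1, 1]
r1 m[ice→φ2] = [1, 1, 1, 1]
r1 m[ice→φ3] = [1, 1, 1, 1]
r1 m[snow→φ1] = [1, 1, 1, 1]
r2 m[φ0→wind] = [17, 22, 9, 24]
r2 m[φ0→rain] = [16, 17, 10, 29]
r2 m[φ1→wind] = [19, 18, 18, 7]
r2 m[φ1→snow] = [20, 27, 9, 6]
r2 m[φ2→rain] = [20, 18, 21, 23]
r2 m[φ2→ice] = [25, 19, 21, 17]
r2 m[φ3→ice] = [1, 9, 5, 1]
r2 m[wind→φ0] = [19, 18, 18, 7]
r2 m[wind→φ1] = [17, 22, 9, 24]
r2 m[rain→φ0] = [20, 18, 21, 23]
r2 m[rain→φ2] = [16, 17, 10, 29]
r2 m[ice→φ2] = [1, 9, 5, 1]
r2 m[ice→φ3] = [25, 19, 21, 17]
r2 m[snow→φ1] = [1, 1, 1, 1]
r3 m[φ0→wind] = [358, 458, 190, 497]
r3 m[φ0→rain] = [236, 244, 127, 442]
r3 m[φ1→wind] = [19, 18, 18, 7]
r3 m[φ1→snow] = [323, 448, 162, 116]
r3 m[φ2→rain] = [104, 46, 81, 87]
r3 m[φ2→ice] = [489, 328, 413, 273]
r3 m[φ3→ice] = [1, 9, 5, 1]
r3 m[wind→φ0] = [19, 18, 18, 7]
r3 m[wind→φ1] = [17, 22, 9, 24]
r3 m[rain→φ0] = [20, 18, 21, 23]
r3 m[rain→φ2] = [16, 17, 10, 29]
r3 m[ice→φ2] = [1, 9, 5, 1]
r3 m[ice→φ3] = [25, 19, 21, 17]
r3 m[snow→φ1] = [1, 1, 1, 1]
r4 m[φ0→wind] = [358, 458, 190, 497]
r4 m[φ0→rain] = [236, 244, 127, 442]
r4 m[φ1→wind] = [19, 18, 18, 7]
r4 m[φ1→snow] = [323, 448, 162, 116]
r4 m[φ2→rain] = [104, 46, 81, 87]
r4 m[φ2→ice] = [489, 328, 413, 273]
r4 m[φ3→ice] = [1, 9, 5, 1]
r4 m[wind→φ0] = [19, 18, 18, 7]
r4 m[wind→φ1] = [358, 458, 190, 497]
r4 m[rain→φ0] = [104, 46, 81, 87]
r4 m[rain→φ2] = [236, 244, 127, 442]
r4 m[ice→φ2] = [1, 9, 5, 1]
r4 m[ice→φ3] = [489, 328, 413, 273]
r4 m[snow→φ1] = [1, 1, 1, 1]
r5 m[φ0→wind] = [1354, 1822, 706, 1897]
r5 m[φ0→rain] = [236, 244, 127, 442]
r5 m[φ1→wind] = [19, 18, 18, 7]
r5 m[φ1→snow] = [6762, 9371, 3393, 2419]
r5 m[φ2→rain] = [104, 46, 81, 87]
r5 m[φ2→ice] = [7164, 4759, 6123, 3899]
r5 m[φ3→ice] = [1, 9, 5, 1]
r5 m[wind→φ0] = [19, 18, 18, 7]
r5 m[wind→φ1] = [358, 458, 190, 497]
r5 m[rain→φ0] = [104, 46, 81, 87]
r5 m[rain→φ2] = [236, 244, 127, 442]
r5 m[ice→φ2] = [1, 9, 5, 1]
r5 m[ice→φ3] = [489, 328, 413, 273]
r5 m[snow→φ1] = [1, 1, 1, 1]
r6 m[φ0→wind] = [1354, 1822, 706, 1897]
r6 m[φ0→rain] = [236, 244, 127, 442]
r6 m[φ1→wind] = [19, 18, 18, 7]
r6 m[φ1→snow] = [6762, 9371, 3393, 2419]
r6 m[φ2→rain] = [104, 46, 81, 87]
r6 m[φ2→ice] = [7164, 4759, 6123, 3899]
r6 m[φ3→ice] = [1, 9, 5, 1]
r6 m[wind→φ0] = [19, 18, 18, 7]
r6 m[wind→φ1] = [1354, 1822, 706, 1897]
r6 m[rain→φ0] = [104, 46, 81, 87]
r6 m[rain→φ2] = [236, 244, 127, 442]
r6 m[ice→φ2] = [1, 9, 5, 1]
r6 m[ice→φ3] = [7164, 4759, 6123, 3899]
r6 m[snow→φ1] = [1, 1, 1, 1]
r7 m[φ0→wind] = [1354, 1822, 706, 1897]
r7 m[φ0→rain] = [236, 244, 127, 442]
r7 m[φ1→wind] = [19, 18, 18, 7]
r7 m[φ1→snow] = [25970, 36099, 13017, 9423]
r7 m[φ2→rain] = [104, 46, 81, 87]
r7 m[φ2→ice] = [7164, 4759, 6123, 3899]
r7 m[φ3→ice] = [1, 9, 5, 1]
r7 m[wind→φ0] = [19, 18, 18, 7]
r7 m[wind→φ1] = [1354, 1822, 706, 1897]
r7 m[rain→φ0] = [104, 46, 81, 87]
r7 m[rain→φ2] = [236, 244, 127, 442]
r7 m[ice→φ2] = [1, 9, 5, 1]
r7 m[ice→φ3] = [7164, 4759, 6123, 3899]
r7 m[snow→φ1] = [1, 1, 1, 1]
r8 m[φ0→wind] = [1354, 1822, 706, 1897]
r8 m[φ0→rain] = [236, 244, 127, 442]
r8 m[φ1→wind] = [19, 18, 18, 7]
r8 m[φ1→snow] = [25970, 36099, 13017, 9423]
r8 m[φ2→rain] = [104, 46, 81, 87]
r8 m[φ2→ice] = [7164, 4759, 6123, 3899]
r8 m[φ3→ice] = [1, 9, 5, 1]
r8 m[wind→φ0] = [19, 18, 18, 7]
r8 m[wind→φ1] = [1354, 1822, 706, 1897]
r8 m[rain→φ0] = [104, 46, 81, 87]
r8 m[rain→φ2] = [236, 244, 127, 442]
r8 m[ice→φ2] = [1, 9, 5, 1]
r8 m[ice→φ3] = [7164, 4759, 6123, 3899]
r8 m[snow→φ1] = [1, 1, 1, 1]
fixed point reached at round 8
b[snow] = ⊗ incoming = [25970, 36099, 13017, 9423]

b[snow] = [25970, 36099, 13017, 9423]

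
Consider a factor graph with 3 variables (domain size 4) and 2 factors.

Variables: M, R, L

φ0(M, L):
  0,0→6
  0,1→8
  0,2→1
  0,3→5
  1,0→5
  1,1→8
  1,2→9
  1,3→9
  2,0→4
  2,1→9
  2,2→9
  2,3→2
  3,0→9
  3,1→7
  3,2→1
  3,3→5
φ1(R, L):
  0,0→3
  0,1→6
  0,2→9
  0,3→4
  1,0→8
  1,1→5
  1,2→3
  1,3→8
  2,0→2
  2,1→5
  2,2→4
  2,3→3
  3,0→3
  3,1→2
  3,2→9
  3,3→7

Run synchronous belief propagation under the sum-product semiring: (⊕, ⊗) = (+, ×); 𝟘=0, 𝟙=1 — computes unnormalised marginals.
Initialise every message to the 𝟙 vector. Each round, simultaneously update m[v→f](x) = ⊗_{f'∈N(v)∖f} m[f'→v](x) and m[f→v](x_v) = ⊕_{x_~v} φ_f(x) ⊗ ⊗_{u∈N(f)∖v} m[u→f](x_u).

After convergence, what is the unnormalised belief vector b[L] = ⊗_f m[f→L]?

init: all messages = 𝟙 over 4 values
r1 m[φ0→M] = [20, 31, 24, 22]
r1 m[φ0→L] = [24, 32, 20, 21]
r1 m[φ1→R] = [22, 24, 14, 21]
r1 m[φ1→L] = [16, 18, 25, 22]
r1 m[M→φ0] = [1, 1, 1, 1]
r1 m[R→φ1] = [1, 1, 1, 1]
r1 m[L→φ0] = [1, 1, 1, 1]
r1 m[L→φ1] = [1, 1, 1, 1]
r2 m[φ0→M] = [20, 31, 24, 22]
r2 m[φ0→L] = [24, 32, 20, 21]
r2 m[φ1→R] = [22, 24, 14, 21]
r2 m[φ1→L] = [16, 18, 25, 22]
r2 m[M→φ0] = [1, 1, 1, 1]
r2 m[R→φ1] = [1, 1, 1, 1]
r2 m[L→φ0] = [16, 18, 25, 22]
r2 m[L→φ1] = [24, 32, 20, 21]
r3 m[φ0→M] = [375, 647, 495, 405]
r3 m[φ0→L] = [24, 32, 20, 21]
r3 m[φ1→R] = [528, 580, 351, 463]
r3 m[φ1→L] = [16, 18, 25, 22]
r3 m[M→φ0] = [1, 1, 1, 1]
r3 m[R→φ1] = [1, 1, 1, 1]
r3 m[L→φ0] = [16, 18, 25, 22]
r3 m[L→φ1] = [24, 32, 20, 21]
r4 m[φ0→M] = [375, 647, 495, 405]
r4 m[φ0→L] = [24, 32, 20, 21]
r4 m[φ1→R] = [528, 580, 351, 463]
r4 m[φ1→L] = [16, 18, 25, 22]
r4 m[M→φ0] = [1, 1, 1, 1]
r4 m[R→φ1] = [1, 1, 1, 1]
r4 m[L→φ0] = [16, 18, 25, 22]
r4 m[L→φ1] = [24, 32, 20, 21]
fixed point reached at round 4
b[L] = ⊗ incoming = [384, 576, 500, 462]

b[L] = [384, 576, 500, 462]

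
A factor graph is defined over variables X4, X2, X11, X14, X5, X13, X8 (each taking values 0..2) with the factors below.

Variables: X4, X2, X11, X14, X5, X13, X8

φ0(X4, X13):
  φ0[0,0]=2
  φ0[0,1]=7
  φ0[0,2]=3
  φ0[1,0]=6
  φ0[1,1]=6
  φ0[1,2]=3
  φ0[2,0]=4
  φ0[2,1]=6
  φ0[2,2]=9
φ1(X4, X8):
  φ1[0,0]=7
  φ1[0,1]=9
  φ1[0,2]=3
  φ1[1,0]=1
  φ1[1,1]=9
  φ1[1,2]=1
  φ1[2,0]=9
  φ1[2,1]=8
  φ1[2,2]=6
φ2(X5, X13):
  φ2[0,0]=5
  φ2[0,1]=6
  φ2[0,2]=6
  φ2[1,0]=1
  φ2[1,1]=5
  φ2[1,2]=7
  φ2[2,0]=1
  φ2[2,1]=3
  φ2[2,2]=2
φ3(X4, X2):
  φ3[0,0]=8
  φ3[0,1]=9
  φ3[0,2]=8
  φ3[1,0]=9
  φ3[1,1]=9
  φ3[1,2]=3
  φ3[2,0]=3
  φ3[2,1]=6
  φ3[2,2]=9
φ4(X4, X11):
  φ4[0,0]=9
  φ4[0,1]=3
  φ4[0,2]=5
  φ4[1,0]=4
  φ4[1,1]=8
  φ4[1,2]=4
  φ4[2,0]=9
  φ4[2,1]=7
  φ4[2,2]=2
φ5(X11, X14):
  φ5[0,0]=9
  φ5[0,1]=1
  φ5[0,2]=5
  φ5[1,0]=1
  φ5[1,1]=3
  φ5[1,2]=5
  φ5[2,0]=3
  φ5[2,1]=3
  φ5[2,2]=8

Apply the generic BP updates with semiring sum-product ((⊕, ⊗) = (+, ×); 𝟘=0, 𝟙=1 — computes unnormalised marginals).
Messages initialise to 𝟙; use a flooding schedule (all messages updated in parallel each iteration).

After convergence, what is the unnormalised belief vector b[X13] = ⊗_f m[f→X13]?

init: all messages = 𝟙 over 3 values
r1 m[φ0→X4] = [12, 15, 19]
r1 m[φ0→X13] = [12, 19, 15]
r1 m[φ1→X4] = [19, 11, 23]
r1 m[φ1→X8] = [17, 26, 10]
r1 m[φ2→X5] = [17, 13, 6]
r1 m[φ2→X13] = [7, 14, 15]
r1 m[φ3→X4] = [25, 21, 18]
r1 m[φ3→X2] = [20, 24, 20]
r1 m[φ4→X4] = [17, 16, 18]
r1 m[φ4→X11] = [22, 18, 11]
r1 m[φ5→X11] = [15, 9, 14]
r1 m[φ5→X14] = [13, 7, 18]
r1 m[X4→φ0] = [1, 1, 1]
r1 m[X4→φ1] = [1, 1, 1]
r1 m[X4→φ3] = [1, 1, 1]
r1 m[X4→φ4] = [1, 1, 1]
r1 m[X2→φ3] = [1, 1, 1]
r1 m[X11→φ4] = [1, 1, 1]
r1 m[X11→φ5] = [1, 1, 1]
r1 m[X14→φ5] = [1, 1, 1]
r1 m[X5→φ2] = [1, 1, 1]
r1 m[X13→φ0] = [1, 1, 1]
r1 m[X13→φ2] = [1, 1, 1]
r1 m[X8→φ1] = [1, 1, 1]
r2 m[φ0→X4] = [12, 15, 19]
r2 m[φ0→X13] = [12, 19, 15]
r2 m[φ1→X4] = [19, 11, 23]
r2 m[φ1→X8] = [17, 26, 10]
r2 m[φ2→X5] = [17, 13, 6]
r2 m[φ2→X13] = [7, 14, 15]
r2 m[φ3→X4] = [25, 21, 18]
r2 m[φ3→X2] = [20, 24, 20]
r2 m[φ4→X4] = [17, 16, 18]
r2 m[φ4→X11] = [22, 18, 11]
r2 m[φ5→X11] = [15, 9, 14]
r2 m[φ5→X14] = [13, 7, 18]
r2 m[X4→φ0] = [8075, 3696, 7452]
r2 m[X4→φ1] = [5100, 5040, 6156]
r2 m[X4→φ3] = [3876, 2640, 7866]
r2 m[X4→φ4] = [5700, 3465, 7866]
r2 m[X2→φ3] = [1, 1, 1]
r2 m[X11→φ4] = [15, 9, 14]
r2 m[X11→φ5] = [22, 18, 11]
r2 m[X14→φ5] = [1, 1, 1]
r2 m[X5→φ2] = [1, 1, 1]
r2 m[X13→φ0] = [7, 14, 15]
r2 m[X13→φ2] = [12, 19, 15]
r2 m[X8→φ1] = [1, 1, 1]
r3 m[φ0→X4] = [157, 171, 247]
r3 m[φ0→X13] = [68134, 123413, 102381]
r3 m[φ1→X4] = [19, 11, 23]
r3 m[φ1→X8] = [96144, 140508, 57276]
r3 m[φ2→X5] = [264, 212, 99]
r3 m[φ2→X13] = [7, 14, 15]
r3 m[φ3→X4] = [25, 21, 18]
r3 m[φ3→X2] = [78366, 105840, 109722]
r3 m[φ4→X4] = [232, 188, 226]
r3 m[φ4→X11] = [135954, 99882, 58092]
r3 m[φ5→X11] = [15, 9, 14]
r3 m[φ5→X14] = [249, 109, 288]
r3 m[X4→φ0] = [8075, 3696, 7452]
r3 m[X4→φ1] = [5100, 5040, 6156]
r3 m[X4→φ3] = [3876, 2640, 7866]
r3 m[X4→φ4] = [5700, 3465, 7866]
r3 m[X2→φ3] = [1, 1, 1]
r3 m[X11→φ4] = [15, 9, 14]
r3 m[X11→φ5] = [22, 18, 11]
r3 m[X14→φ5] = [1, 1, 1]
r3 m[X5→φ2] = [1, 1, 1]
r3 m[X13→φ0] = [7, 14, 15]
r3 m[X13→φ2] = [12, 19, 15]
r3 m[X8→φ1] = [1, 1, 1]
r4 m[φ0→X4] = [157, 171, 247]
r4 m[φ0→X13] = [68134, 123413, 102381]
r4 m[φ1→X4] = [19, 11, 23]
r4 m[φ1→X8] = [96144, 140508, 57276]
r4 m[φ2→X5] = [264, 212, 99]
r4 m[φ2→X13] = [7, 14, 15]
r4 m[φ3→X4] = [25, 21, 18]
r4 m[φ3→X2] = [78366, 105840, 109722]
r4 m[φ4→X4] = [232, 188, 226]
r4 m[φ4→X11] = [135954, 99882, 58092]
r4 m[φ5→X11] = [15, 9, 14]
r4 m[φ5→X14] = [249, 109, 288]
r4 m[X4→φ0] = [110200, 43428, 93564]
r4 m[X4→φ1] = [910600, 675108, 1004796]
r4 m[X4→φ3] = [692056, 353628, 1283906]
r4 m[X4→φ4] = [74575, 39501, 102258]
r4 m[X2→φ3] = [1, 1, 1]
r4 m[X11→φ4] = [15, 9, 14]
r4 m[X11→φ5] = [135954, 99882, 58092]
r4 m[X14→φ5] = [1, 1, 1]
r4 m[X5→φ2] = [1, 1, 1]
r4 m[X13→φ0] = [7, 14, 15]
r4 m[X13→φ2] = [68134, 123413, 102381]
r4 m[X8→φ1] = [1, 1, 1]
r5 m[φ0→X4] = [157, 171, 247]
r5 m[φ0→X13] = [855224, 1593352, 1302960]
r5 m[φ1→X4] = [19, 11, 23]
r5 m[φ1→X8] = [16092472, 22309740, 9435684]
r5 m[φ2→X5] = [1695434, 1401866, 643135]
r5 m[φ2→X13] = [7, 14, 15]
r5 m[φ3→X4] = [25, 21, 18]
r5 m[φ3→X2] = [12570818, 17114592, 18152486]
r5 m[φ4→X4] = [232, 188, 226]
r5 m[φ4→X11] = [1749501, 1255539, 735395]
r5 m[φ5→X11] = [15, 9, 14]
r5 m[φ5→X14] = [1497744, 609876, 1643916]
r5 m[X4→φ0] = [110200, 43428, 93564]
r5 m[X4→φ1] = [910600, 675108, 1004796]
r5 m[X4→φ3] = [692056, 353628, 1283906]
r5 m[X4→φ4] = [74575, 39501, 102258]
r5 m[X2→φ3] = [1, 1, 1]
r5 m[X11→φ4] = [15, 9, 14]
r5 m[X11→φ5] = [135954, 99882, 58092]
r5 m[X14→φ5] = [1, 1, 1]
r5 m[X5→φ2] = [1, 1, 1]
r5 m[X13→φ0] = [7, 14, 15]
r5 m[X13→φ2] = [68134, 123413, 102381]
r5 m[X8→φ1] = [1, 1, 1]
r6 m[φ0→X4] = [157, 171, 247]
r6 m[φ0→X13] = [855224, 1593352, 1302960]
r6 m[φ1→X4] = [19, 11, 23]
r6 m[φ1→X8] = [16092472, 22309740, 9435684]
r6 m[φ2→X5] = [1695434, 1401866, 643135]
r6 m[φ2→X13] = [7, 14, 15]
r6 m[φ3→X4] = [25, 21, 18]
r6 m[φ3→X2] = [12570818, 17114592, 18152486]
r6 m[φ4→X4] = [232, 188, 226]
r6 m[φ4→X11] = [1749501, 1255539, 735395]
r6 m[φ5→X11] = [15, 9, 14]
r6 m[φ5→X14] = [1497744, 609876, 1643916]
r6 m[X4→φ0] = [110200, 43428, 93564]
r6 m[X4→φ1] = [910600, 675108, 1004796]
r6 m[X4→φ3] = [692056, 353628, 1283906]
r6 m[X4→φ4] = [74575, 39501, 102258]
r6 m[X2→φ3] = [1, 1, 1]
r6 m[X11→φ4] = [15, 9, 14]
r6 m[X11→φ5] = [1749501, 1255539, 735395]
r6 m[X14→φ5] = [1, 1, 1]
r6 m[X5→φ2] = [1, 1, 1]
r6 m[X13→φ0] = [7, 14, 15]
r6 m[X13→φ2] = [855224, 1593352, 1302960]
r6 m[X8→φ1] = [1, 1, 1]
r7 m[φ0→X4] = [157, 171, 247]
r7 m[φ0→X13] = [855224, 1593352, 1302960]
r7 m[φ1→X4] = [19, 11, 23]
r7 m[φ1→X8] = [16092472, 22309740, 9435684]
r7 m[φ2→X5] = [21653992, 17942704, 8241200]
r7 m[φ2→X13] = [7, 14, 15]
r7 m[φ3→X4] = [25, 21, 18]
r7 m[φ3→X2] = [12570818, 17114592, 18152486]
r7 m[φ4→X4] = [232, 188, 226]
r7 m[φ4→X11] = [1749501, 1255539, 735395]
r7 m[φ5→X11] = [15, 9, 14]
r7 m[φ5→X14] = [19207233, 7722303, 20908360]
r7 m[X4→φ0] = [110200, 43428, 93564]
r7 m[X4→φ1] = [910600, 675108, 1004796]
r7 m[X4→φ3] = [692056, 353628, 1283906]
r7 m[X4→φ4] = [74575, 39501, 102258]
r7 m[X2→φ3] = [1, 1, 1]
r7 m[X11→φ4] = [15, 9, 14]
r7 m[X11→φ5] = [1749501, 1255539, 735395]
r7 m[X14→φ5] = [1, 1, 1]
r7 m[X5→φ2] = [1, 1, 1]
r7 m[X13→φ0] = [7, 14, 15]
r7 m[X13→φ2] = [855224, 1593352, 1302960]
r7 m[X8→φ1] = [1, 1, 1]
r8 m[φ0→X4] = [157, 171, 247]
r8 m[φ0→X13] = [855224, 1593352, 1302960]
r8 m[φ1→X4] = [19, 11, 23]
r8 m[φ1→X8] = [16092472, 22309740, 9435684]
r8 m[φ2→X5] = [21653992, 17942704, 8241200]
r8 m[φ2→X13] = [7, 14, 15]
r8 m[φ3→X4] = [25, 21, 18]
r8 m[φ3→X2] = [12570818, 17114592, 18152486]
r8 m[φ4→X4] = [232, 188, 226]
r8 m[φ4→X11] = [1749501, 1255539, 735395]
r8 m[φ5→X11] = [15, 9, 14]
r8 m[φ5→X14] = [19207233, 7722303, 20908360]
r8 m[X4→φ0] = [110200, 43428, 93564]
r8 m[X4→φ1] = [910600, 675108, 1004796]
r8 m[X4→φ3] = [692056, 353628, 1283906]
r8 m[X4→φ4] = [74575, 39501, 102258]
r8 m[X2→φ3] = [1, 1, 1]
r8 m[X11→φ4] = [15, 9, 14]
r8 m[X11→φ5] = [1749501, 1255539, 735395]
r8 m[X14→φ5] = [1, 1, 1]
r8 m[X5→φ2] = [1, 1, 1]
r8 m[X13→φ0] = [7, 14, 15]
r8 m[X13→φ2] = [855224, 1593352, 1302960]
r8 m[X8→φ1] = [1, 1, 1]
fixed point reached at round 8
b[X13] = ⊗ incoming = [5986568, 22306928, 19544400]

b[X13] = [5986568, 22306928, 19544400]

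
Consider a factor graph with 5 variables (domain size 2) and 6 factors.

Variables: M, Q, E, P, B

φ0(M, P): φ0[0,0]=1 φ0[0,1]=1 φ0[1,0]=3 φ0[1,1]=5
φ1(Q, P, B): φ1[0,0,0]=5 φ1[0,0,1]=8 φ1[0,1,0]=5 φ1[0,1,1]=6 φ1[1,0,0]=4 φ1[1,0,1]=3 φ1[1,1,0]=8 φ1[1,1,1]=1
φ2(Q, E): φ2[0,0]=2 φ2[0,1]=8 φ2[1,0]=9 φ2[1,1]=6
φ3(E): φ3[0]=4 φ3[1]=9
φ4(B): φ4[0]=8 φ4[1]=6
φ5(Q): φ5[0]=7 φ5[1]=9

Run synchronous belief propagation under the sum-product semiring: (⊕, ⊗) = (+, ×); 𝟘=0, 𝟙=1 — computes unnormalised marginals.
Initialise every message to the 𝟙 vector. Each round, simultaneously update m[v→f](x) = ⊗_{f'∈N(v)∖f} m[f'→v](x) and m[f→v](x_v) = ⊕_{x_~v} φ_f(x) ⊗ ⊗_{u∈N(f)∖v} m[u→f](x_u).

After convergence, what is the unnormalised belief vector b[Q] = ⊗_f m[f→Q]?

b[Q] = [452480, 502200]

init: all messages = 𝟙 over 2 values
r1 m[φ0→M] = [2, 8]
r1 m[φ0→P] = [4, 6]
r1 m[φ1→Q] = [24, 16]
r1 m[φ1→P] = [20, 20]
r1 m[φ1→B] = [22, 18]
r1 m[φ2→Q] = [10, 15]
r1 m[φ2→E] = [11, 14]
r1 m[φ3→E] = [4, 9]
r1 m[φ4→B] = [8, 6]
r1 m[φ5→Q] = [7, 9]
r1 m[M→φ0] = [1, 1]
r1 m[Q→φ1] = [1, 1]
r1 m[Q→φ2] = [1, 1]
r1 m[Q→φ5] = [1, 1]
r1 m[E→φ2] = [1, 1]
r1 m[E→φ3] = [1, 1]
r1 m[P→φ0] = [1, 1]
r1 m[P→φ1] = [1, 1]
r1 m[B→φ1] = [1, 1]
r1 m[B→φ4] = [1, 1]
r2 m[φ0→M] = [2, 8]
r2 m[φ0→P] = [4, 6]
r2 m[φ1→Q] = [24, 16]
r2 m[φ1→P] = [20, 20]
r2 m[φ1→B] = [22, 18]
r2 m[φ2→Q] = [10, 15]
r2 m[φ2→E] = [11, 14]
r2 m[φ3→E] = [4, 9]
r2 m[φ4→B] = [8, 6]
r2 m[φ5→Q] = [7, 9]
r2 m[M→φ0] = [1, 1]
r2 m[Q→φ1] = [70, 135]
r2 m[Q→φ2] = [168, 144]
r2 m[Q→φ5] = [240, 240]
r2 m[E→φ2] = [4, 9]
r2 m[E→φ3] = [11, 14]
r2 m[P→φ0] = [20, 20]
r2 m[P→φ1] = [4, 6]
r2 m[B→φ1] = [8, 6]
r2 m[B→φ4] = [22, 18]
r3 m[φ0→M] = [40, 160]
r3 m[φ0→P] = [4, 6]
r3 m[φ1→Q] = [808, 620]
r3 m[φ1→P] = [12910, 14770]
r3 m[φ1→B] = [12140, 7190]
r3 m[φ2→Q] = [80, 90]
r3 m[φ2→E] = [1632, 2208]
r3 m[φ3→E] = [4, 9]
r3 m[φ4→B] = [8, 6]
r3 m[φ5→Q] = [7, 9]
r3 m[M→φ0] = [1, 1]
r3 m[Q→φ1] = [70, 135]
r3 m[Q→φ2] = [168, 144]
r3 m[Q→φ5] = [240, 240]
r3 m[E→φ2] = [4, 9]
r3 m[E→φ3] = [11, 14]
r3 m[P→φ0] = [20, 20]
r3 m[P→φ1] = [4, 6]
r3 m[B→φ1] = [8, 6]
r3 m[B→φ4] = [22, 18]
r4 m[φ0→M] = [40, 160]
r4 m[φ0→P] = [4, 6]
r4 m[φ1→Q] = [808, 620]
r4 m[φ1→P] = [12910, 14770]
r4 m[φ1→B] = [12140, 7190]
r4 m[φ2→Q] = [80, 90]
r4 m[φ2→E] = [1632, 2208]
r4 m[φ3→E] = [4, 9]
r4 m[φ4→B] = [8, 6]
r4 m[φ5→Q] = [7, 9]
r4 m[M→φ0] = [1, 1]
r4 m[Q→φ1] = [560, 810]
r4 m[Q→φ2] = [5656, 5580]
r4 m[Q→φ5] = [64640, 55800]
r4 m[E→φ2] = [4, 9]
r4 m[E→φ3] = [1632, 2208]
r4 m[P→φ0] = [12910, 14770]
r4 m[P→φ1] = [4, 6]
r4 m[B→φ1] = [8, 6]
r4 m[B→φ4] = [12140, 7190]
r5 m[φ0→M] = [27680, 112580]
r5 m[φ0→P] = [4, 6]
r5 m[φ1→Q] = [808, 620]
r5 m[φ1→P] = [89780, 99260]
r5 m[φ1→B] = [79840, 52660]
r5 m[φ2→Q] = [80, 90]
r5 m[φ2→E] = [61532, 78728]
r5 m[φ3→E] = [4, 9]
r5 m[φ4→B] = [8, 6]
r5 m[φ5→Q] = [7, 9]
r5 m[M→φ0] = [1, 1]
r5 m[Q→φ1] = [560, 810]
r5 m[Q→φ2] = [5656, 5580]
r5 m[Q→φ5] = [64640, 55800]
r5 m[E→φ2] = [4, 9]
r5 m[E→φ3] = [1632, 2208]
r5 m[P→φ0] = [12910, 14770]
r5 m[P→φ1] = [4, 6]
r5 m[B→φ1] = [8, 6]
r5 m[B→φ4] = [12140, 7190]
r6 m[φ0→M] = [27680, 112580]
r6 m[φ0→P] = [4, 6]
r6 m[φ1→Q] = [808, 620]
r6 m[φ1→P] = [89780, 99260]
r6 m[φ1→B] = [79840, 52660]
r6 m[φ2→Q] = [80, 90]
r6 m[φ2→E] = [61532, 78728]
r6 m[φ3→E] = [4, 9]
r6 m[φ4→B] = [8, 6]
r6 m[φ5→Q] = [7, 9]
r6 m[M→φ0] = [1, 1]
r6 m[Q→φ1] = [560, 810]
r6 m[Q→φ2] = [5656, 5580]
r6 m[Q→φ5] = [64640, 55800]
r6 m[E→φ2] = [4, 9]
r6 m[E→φ3] = [61532, 78728]
r6 m[P→φ0] = [89780, 99260]
r6 m[P→φ1] = [4, 6]
r6 m[B→φ1] = [8, 6]
r6 m[B→φ4] = [79840, 52660]
r7 m[φ0→M] = [189040, 765640]
r7 m[φ0→P] = [4, 6]
r7 m[φ1→Q] = [808, 620]
r7 m[φ1→P] = [89780, 99260]
r7 m[φ1→B] = [79840, 52660]
r7 m[φ2→Q] = [80, 90]
r7 m[φ2→E] = [61532, 78728]
r7 m[φ3→E] = [4, 9]
r7 m[φ4→B] = [8, 6]
r7 m[φ5→Q] = [7, 9]
r7 m[M→φ0] = [1, 1]
r7 m[Q→φ1] = [560, 810]
r7 m[Q→φ2] = [5656, 5580]
r7 m[Q→φ5] = [64640, 55800]
r7 m[E→φ2] = [4, 9]
r7 m[E→φ3] = [61532, 78728]
r7 m[P→φ0] = [89780, 99260]
r7 m[P→φ1] = [4, 6]
r7 m[B→φ1] = [8, 6]
r7 m[B→φ4] = [79840, 52660]
r8 m[φ0→M] = [189040, 765640]
r8 m[φ0→P] = [4, 6]
r8 m[φ1→Q] = [808, 620]
r8 m[φ1→P] = [89780, 99260]
r8 m[φ1→B] = [79840, 52660]
r8 m[φ2→Q] = [80, 90]
r8 m[φ2→E] = [61532, 78728]
r8 m[φ3→E] = [4, 9]
r8 m[φ4→B] = [8, 6]
r8 m[φ5→Q] = [7, 9]
r8 m[M→φ0] = [1, 1]
r8 m[Q→φ1] = [560, 810]
r8 m[Q→φ2] = [5656, 5580]
r8 m[Q→φ5] = [64640, 55800]
r8 m[E→φ2] = [4, 9]
r8 m[E→φ3] = [61532, 78728]
r8 m[P→φ0] = [89780, 99260]
r8 m[P→φ1] = [4, 6]
r8 m[B→φ1] = [8, 6]
r8 m[B→φ4] = [79840, 52660]
fixed point reached at round 8
b[Q] = ⊗ incoming = [452480, 502200]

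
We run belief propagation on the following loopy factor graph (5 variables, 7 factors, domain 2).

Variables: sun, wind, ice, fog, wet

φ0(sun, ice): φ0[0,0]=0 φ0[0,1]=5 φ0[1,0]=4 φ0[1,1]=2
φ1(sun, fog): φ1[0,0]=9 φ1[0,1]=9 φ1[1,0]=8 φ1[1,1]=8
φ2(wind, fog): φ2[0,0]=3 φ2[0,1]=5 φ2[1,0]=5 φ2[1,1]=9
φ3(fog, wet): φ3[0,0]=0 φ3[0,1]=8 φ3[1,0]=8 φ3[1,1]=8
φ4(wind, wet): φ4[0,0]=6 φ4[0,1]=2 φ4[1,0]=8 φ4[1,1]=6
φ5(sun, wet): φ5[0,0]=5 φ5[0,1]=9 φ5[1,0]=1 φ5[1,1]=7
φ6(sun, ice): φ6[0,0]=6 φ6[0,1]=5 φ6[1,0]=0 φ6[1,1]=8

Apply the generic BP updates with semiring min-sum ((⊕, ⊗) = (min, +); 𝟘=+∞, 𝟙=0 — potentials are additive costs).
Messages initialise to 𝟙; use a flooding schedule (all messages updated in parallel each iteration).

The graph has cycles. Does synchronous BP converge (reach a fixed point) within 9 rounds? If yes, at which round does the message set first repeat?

NOT CONVERGED within 9 rounds

init: all messages = 𝟙 over 2 values
r1 m[φ0→sun] = [0, 2]
r1 m[φ0→ice] = [0, 2]
r1 m[φ1→sun] = [9, 8]
r1 m[φ1→fog] = [8, 8]
r1 m[φ2→wind] = [3, 5]
r1 m[φ2→fog] = [3, 5]
r1 m[φ3→fog] = [0, 8]
r1 m[φ3→wet] = [0, 8]
r1 m[φ4→wind] = [2, 6]
r1 m[φ4→wet] = [6, 2]
r1 m[φ5→sun] = [5, 1]
r1 m[φ5→wet] = [1, 7]
r1 m[φ6→sun] = [5, 0]
r1 m[φ6→ice] = [0, 5]
r1 m[sun→φ0] = [0, 0]
r1 m[sun→φ1] = [0, 0]
r1 m[sun→φ5] = [0, 0]
r1 m[sun→φ6] = [0, 0]
r1 m[wind→φ2] = [0, 0]
r1 m[wind→φ4] = [0, 0]
r1 m[ice→φ0] = [0, 0]
r1 m[ice→φ6] = [0, 0]
r1 m[fog→φ1] = [0, 0]
r1 m[fog→φ2] = [0, 0]
r1 m[fog→φ3] = [0, 0]
r1 m[wet→φ3] = [0, 0]
r1 m[wet→φ4] = [0, 0]
r1 m[wet→φ5] = [0, 0]
r2 m[φ0→sun] = [0, 2]
r2 m[φ0→ice] = [0, 2]
r2 m[φ1→sun] = [9, 8]
r2 m[φ1→fog] = [8, 8]
r2 m[φ2→wind] = [3, 5]
r2 m[φ2→fog] = [3, 5]
r2 m[φ3→fog] = [0, 8]
r2 m[φ3→wet] = [0, 8]
r2 m[φ4→wind] = [2, 6]
r2 m[φ4→wet] = [6, 2]
r2 m[φ5→sun] = [5, 1]
r2 m[φ5→wet] = [1, 7]
r2 m[φ6→sun] = [5, 0]
r2 m[φ6→ice] = [0, 5]
r2 m[sun→φ0] = [19, 9]
r2 m[sun→φ1] = [10, 3]
r2 m[sun→φ5] = [14, 10]
r2 m[sun→φ6] = [14, 11]
r2 m[wind→φ2] = [2, 6]
r2 m[wind→φ4] = [3, 5]
r2 m[ice→φ0] = [0, 5]
r2 m[ice→φ6] = [0, 2]
r2 m[fog→φ1] = [3, 13]
r2 m[fog→φ2] = [8, 16]
r2 m[fog→φ3] = [11, 13]
r2 m[wet→φ3] = [7, 9]
r2 m[wet→φ4] = [1, 15]
r2 m[wet→φ5] = [6, 10]
r3 m[φ0→sun] = [0, 4]
r3 m[φ0→ice] = [13, 11]
r3 m[φ1→sun] = [12, 11]
r3 m[φ1→fog] = [11, 11]
r3 m[φ2→wind] = [11, 13]
r3 m[φ2→fog] = [5, 7]
r3 m[φ3→fog] = [7, 15]
r3 m[φ3→wet] = [11, 19]
r3 m[φ4→wind] = [7, 9]
r3 m[φ4→wet] = [9, 5]
r3 m[φ5→sun] = [11, 7]
r3 m[φ5→wet] = [11, 17]
r3 m[φ6→sun] = [6, 0]
r3 m[φ6→ice] = [11, 19]
r3 m[sun→φ0] = [19, 9]
r3 m[sun→φ1] = [10, 3]
r3 m[sun→φ5] = [14, 10]
r3 m[sun→φ6] = [14, 11]
r3 m[wind→φ2] = [2, 6]
r3 m[wind→φ4] = [3, 5]
r3 m[ice→φ0] = [0, 5]
r3 m[ice→φ6] = [0, 2]
r3 m[fog→φ1] = [3, 13]
r3 m[fog→φ2] = [8, 16]
r3 m[fog→φ3] = [11, 13]
r3 m[wet→φ3] = [7, 9]
r3 m[wet→φ4] = [1, 15]
r3 m[wet→φ5] = [6, 10]
r4 m[φ0→sun] = [0, 4]
r4 m[φ0→ice] = [13, 11]
r4 m[φ1→sun] = [12, 11]
r4 m[φ1→fog] = [11, 11]
r4 m[φ2→wind] = [11, 13]
r4 m[φ2→fog] = [5, 7]
r4 m[φ3→fog] = [7, 15]
r4 m[φ3→wet] = [11, 19]
r4 m[φ4→wind] = [7, 9]
r4 m[φ4→wet] = [9, 5]
r4 m[φ5→sun] = [11, 7]
r4 m[φ5→wet] = [11, 17]
r4 m[φ6→sun] = [6, 0]
r4 m[φ6→ice] = [11, 19]
r4 m[sun→φ0] = [29, 18]
r4 m[sun→φ1] = [17, 11]
r4 m[sun→φ5] = [18, 15]
r4 m[sun→φ6] = [23, 22]
r4 m[wind→φ2] = [7, 9]
r4 m[wind→φ4] = [11, 13]
r4 m[ice→φ0] = [11, 19]
r4 m[ice→φ6] = [13, 11]
r4 m[fog→φ1] = [12, 22]
r4 m[fog→φ2] = [18, 26]
r4 m[fog→φ3] = [16, 18]
r4 m[wet→φ3] = [20, 22]
r4 m[wet→φ4] = [22, 36]
r4 m[wet→φ5] = [20, 24]
r5 m[φ0→sun] = [11, 15]
r5 m[φ0→ice] = [22, 20]
r5 m[φ1→sun] = [21, 20]
r5 m[φ1→fog] = [19, 19]
r5 m[φ2→wind] = [21, 23]
r5 m[φ2→fog] = [10, 12]
r5 m[φ3→fog] = [20, 28]
r5 m[φ3→wet] = [16, 24]
r5 m[φ4→wind] = [28, 30]
r5 m[φ4→wet] = [17, 13]
r5 m[φ5→sun] = [25, 21]
r5 m[φ5→wet] = [16, 22]
r5 m[φ6→sun] = [16, 13]
r5 m[φ6→ice] = [22, 28]
r5 m[sun→φ0] = [29, 18]
r5 m[sun→φ1] = [17, 11]
r5 m[sun→φ5] = [18, 15]
r5 m[sun→φ6] = [23, 22]
r5 m[wind→φ2] = [7, 9]
r5 m[wind→φ4] = [11, 13]
r5 m[ice→φ0] = [11, 19]
r5 m[ice→φ6] = [13, 11]
r5 m[fog→φ1] = [12, 22]
r5 m[fog→φ2] = [18, 26]
r5 m[fog→φ3] = [16, 18]
r5 m[wet→φ3] = [20, 22]
r5 m[wet→φ4] = [22, 36]
r5 m[wet→φ5] = [20, 24]
r6 m[φ0→sun] = [11, 15]
r6 m[φ0→ice] = [22, 20]
r6 m[φ1→sun] = [21, 20]
r6 m[φ1→fog] = [19, 19]
r6 m[φ2→wind] = [21, 23]
r6 m[φ2→fog] = [10, 12]
r6 m[φ3→fog] = [20, 28]
r6 m[φ3→wet] = [16, 24]
r6 m[φ4→wind] = [28, 30]
r6 m[φ4→wet] = [17, 13]
r6 m[φ5→sun] = [25, 21]
r6 m[φ5→wet] = [16, 22]
r6 m[φ6→sun] = [16, 13]
r6 m[φ6→ice] = [22, 28]
r6 m[sun→φ0] = [62, 54]
r6 m[sun→φ1] = [52, 49]
r6 m[sun→φ5] = [48, 48]
r6 m[sun→φ6] = [57, 56]
r6 m[wind→φ2] = [28, 30]
r6 m[wind→φ4] = [21, 23]
r6 m[ice→φ0] = [22, 28]
r6 m[ice→φ6] = [22, 20]
r6 m[fog→φ1] = [30, 40]
r6 m[fog→φ2] = [39, 47]
r6 m[fog→φ3] = [29, 31]
r6 m[wet→φ3] = [33, 35]
r6 m[wet→φ4] = [32, 46]
r6 m[wet→φ5] = [33, 37]
r7 m[φ0→sun] = [22, 26]
r7 m[φ0→ice] = [58, 56]
r7 m[φ1→sun] = [39, 38]
r7 m[φ1→fog] = [57, 57]
r7 m[φ2→wind] = [42, 44]
r7 m[φ2→fog] = [31, 33]
r7 m[φ3→fog] = [33, 41]
r7 m[φ3→wet] = [29, 37]
r7 m[φ4→wind] = [38, 40]
r7 m[φ4→wet] = [27, 23]
r7 m[φ5→sun] = [38, 34]
r7 m[φ5→wet] = [49, 55]
r7 m[φ6→sun] = [25, 22]
r7 m[φ6→ice] = [56, 62]
r7 m[sun→φ0] = [62, 54]
r7 m[sun→φ1] = [52, 49]
r7 m[sun→φ5] = [48, 48]
r7 m[sun→φ6] = [57, 56]
r7 m[wind→φ2] = [28, 30]
r7 m[wind→φ4] = [21, 23]
r7 m[ice→φ0] = [22, 28]
r7 m[ice→φ6] = [22, 20]
r7 m[fog→φ1] = [30, 40]
r7 m[fog→φ2] = [39, 47]
r7 m[fog→φ3] = [29, 31]
r7 m[wet→φ3] = [33, 35]
r7 m[wet→φ4] = [32, 46]
r7 m[wet→φ5] = [33, 37]
r8 m[φ0→sun] = [22, 26]
r8 m[φ0→ice] = [58, 56]
r8 m[φ1→sun] = [39, 38]
r8 m[φ1→fog] = [57, 57]
r8 m[φ2→wind] = [42, 44]
r8 m[φ2→fog] = [31, 33]
r8 m[φ3→fog] = [33, 41]
r8 m[φ3→wet] = [29, 37]
r8 m[φ4→wind] = [38, 40]
r8 m[φ4→wet] = [27, 23]
r8 m[φ5→sun] = [38, 34]
r8 m[φ5→wet] = [49, 55]
r8 m[φ6→sun] = [25, 22]
r8 m[φ6→ice] = [56, 62]
r8 m[sun→φ0] = [102, 94]
r8 m[sun→φ1] = [85, 82]
r8 m[sun→φ5] = [86, 86]
r8 m[sun→φ6] = [99, 98]
r8 m[wind→φ2] = [38, 40]
r8 m[wind→φ4] = [42, 44]
r8 m[ice→φ0] = [56, 62]
r8 m[ice→φ6] = [58, 56]
r8 m[fog→φ1] = [64, 74]
r8 m[fog→φ2] = [90, 98]
r8 m[fog→φ3] = [88, 90]
r8 m[wet→φ3] = [76, 78]
r8 m[wet→φ4] = [78, 92]
r8 m[wet→φ5] = [56, 60]
r9 m[φ0→sun] = [56, 60]
r9 m[φ0→ice] = [98, 96]
r9 m[φ1→sun] = [73, 72]
r9 m[φ1→fog] = [90, 90]
r9 m[φ2→wind] = [93, 95]
r9 m[φ2→fog] = [41, 43]
r9 m[φ3→fog] = [76, 84]
r9 m[φ3→wet] = [88, 96]
r9 m[φ4→wind] = [84, 86]
r9 m[φ4→wet] = [48, 44]
r9 m[φ5→sun] = [61, 57]
r9 m[φ5→wet] = [87, 93]
r9 m[φ6→sun] = [61, 58]
r9 m[φ6→ice] = [98, 104]
r9 m[sun→φ0] = [102, 94]
r9 m[sun→φ1] = [85, 82]
r9 m[sun→φ5] = [86, 86]
r9 m[sun→φ6] = [99, 98]
r9 m[wind→φ2] = [38, 40]
r9 m[wind→φ4] = [42, 44]
r9 m[ice→φ0] = [56, 62]
r9 m[ice→φ6] = [58, 56]
r9 m[fog→φ1] = [64, 74]
r9 m[fog→φ2] = [90, 98]
r9 m[fog→φ3] = [88, 90]
r9 m[wet→φ3] = [76, 78]
r9 m[wet→φ4] = [78, 92]
r9 m[wet→φ5] = [56, 60]
no fixed point within 9 rounds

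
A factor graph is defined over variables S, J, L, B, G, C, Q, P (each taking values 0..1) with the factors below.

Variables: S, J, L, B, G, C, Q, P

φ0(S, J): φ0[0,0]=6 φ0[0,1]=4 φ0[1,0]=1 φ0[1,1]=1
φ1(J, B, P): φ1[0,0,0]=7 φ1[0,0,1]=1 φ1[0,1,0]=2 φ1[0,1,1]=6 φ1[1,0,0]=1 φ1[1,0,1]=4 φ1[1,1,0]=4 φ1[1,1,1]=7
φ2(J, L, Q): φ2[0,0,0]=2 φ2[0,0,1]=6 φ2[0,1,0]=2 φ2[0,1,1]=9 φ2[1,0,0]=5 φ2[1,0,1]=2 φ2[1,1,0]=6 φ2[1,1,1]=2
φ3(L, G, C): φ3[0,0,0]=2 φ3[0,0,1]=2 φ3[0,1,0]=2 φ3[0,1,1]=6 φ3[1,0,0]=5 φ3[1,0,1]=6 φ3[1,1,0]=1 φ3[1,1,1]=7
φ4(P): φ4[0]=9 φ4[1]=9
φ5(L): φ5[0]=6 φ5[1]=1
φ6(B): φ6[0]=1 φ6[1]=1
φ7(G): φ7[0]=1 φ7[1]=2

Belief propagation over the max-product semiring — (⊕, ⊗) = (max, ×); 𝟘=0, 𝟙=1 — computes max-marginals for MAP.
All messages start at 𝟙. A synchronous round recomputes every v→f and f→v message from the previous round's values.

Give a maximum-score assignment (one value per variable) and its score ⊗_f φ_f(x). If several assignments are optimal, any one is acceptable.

init: all messages = 𝟙 over 2 values
r1 m[φ0→S] = [6, 1]
r1 m[φ0→J] = [6, 4]
r1 m[φ1→J] = [7, 7]
r1 m[φ1→B] = [7, 7]
r1 m[φ1→P] = [7, 7]
r1 m[φ2→J] = [9, 6]
r1 m[φ2→L] = [6, 9]
r1 m[φ2→Q] = [6, 9]
r1 m[φ3→L] = [6, 7]
r1 m[φ3→G] = [6, 7]
r1 m[φ3→C] = [5, 7]
r1 m[φ4→P] = [9, 9]
r1 m[φ5→L] = [6, 1]
r1 m[φ6→B] = [1, 1]
r1 m[φ7→G] = [1, 2]
r1 m[S→φ0] = [1, 1]
r1 m[J→φ0] = [1, 1]
r1 m[J→φ1] = [1, 1]
r1 m[J→φ2] = [1, 1]
r1 m[L→φ2] = [1, 1]
r1 m[L→φ3] = [1, 1]
r1 m[L→φ5] = [1, 1]
r1 m[B→φ1] = [1, 1]
r1 m[B→φ6] = [1, 1]
r1 m[G→φ3] = [1, 1]
r1 m[G→φ7] = [1, 1]
r1 m[C→φ3] = [1, 1]
r1 m[Q→φ2] = [1, 1]
r1 m[P→φ1] = [1, 1]
r1 m[P→φ4] = [1, 1]
r2 m[φ0→S] = [6, 1]
r2 m[φ0→J] = [6, 4]
r2 m[φ1→J] = [7, 7]
r2 m[φ1→B] = [7, 7]
r2 m[φ1→P] = [7, 7]
r2 m[φ2→J] = [9, 6]
r2 m[φ2→L] = [6, 9]
r2 m[φ2→Q] = [6, 9]
r2 m[φ3→L] = [6, 7]
r2 m[φ3→G] = [6, 7]
r2 m[φ3→C] = [5, 7]
r2 m[φ4→P] = [9, 9]
r2 m[φ5→L] = [6, 1]
r2 m[φ6→B] = [1, 1]
r2 m[φ7→G] = [1, 2]
r2 m[S→φ0] = [1, 1]
r2 m[J→φ0] = [63, 42]
r2 m[J→φ1] = [54, 24]
r2 m[J→φ2] = [42, 28]
r2 m[L→φ2] = [36, 7]
r2 m[L→φ3] = [36, 9]
r2 m[L→φ5] = [36, 63]
r2 m[B→φ1] = [1, 1]
r2 m[B→φ6] = [7, 7]
r2 m[G→φ3] = [1, 2]
r2 m[G→φ7] = [6, 7]
r2 m[C→φ3] = [1, 1]
r2 m[Q→φ2] = [1, 1]
r2 m[P→φ1] = [9, 9]
r2 m[P→φ4] = [7, 7]
r3 m[φ0→S] = [378, 63]
r3 m[φ0→J] = [6, 4]
r3 m[φ1→J] = [63, 63]
r3 m[φ1→B] = [3402, 2916]
r3 m[φ1→P] = [378, 324]
r3 m[φ2→J] = [216, 180]
r3 m[φ2→L] = [252, 378]
r3 m[φ2→Q] = [5040, 9072]
r3 m[φ3→L] = [12, 14]
r3 m[φ3→G] = [72, 216]
r3 m[φ3→C] = [144, 432]
r3 m[φ4→P] = [9, 9]
r3 m[φ5→L] = [6, 1]
r3 m[φ6→B] = [1, 1]
r3 m[φ7→G] = [1, 2]
r3 m[S→φ0] = [1, 1]
r3 m[J→φ0] = [63, 42]
r3 m[J→φ1] = [54, 24]
r3 m[J→φ2] = [42, 28]
r3 m[L→φ2] = [36, 7]
r3 m[L→φ3] = [36, 9]
r3 m[L→φ5] = [36, 63]
r3 m[B→φ1] = [1, 1]
r3 m[B→φ6] = [7, 7]
r3 m[G→φ3] = [1, 2]
r3 m[G→φ7] = [6, 7]
r3 m[C→φ3] = [1, 1]
r3 m[Q→φ2] = [1, 1]
r3 m[P→φ1] = [9, 9]
r3 m[P→φ4] = [7, 7]
r4 m[φ0→S] = [378, 63]
r4 m[φ0→J] = [6, 4]
r4 m[φ1→J] = [63, 63]
r4 m[φ1→B] = [3402, 2916]
r4 m[φ1→P] = [378, 324]
r4 m[φ2→J] = [216, 180]
r4 m[φ2→L] = [252, 378]
r4 m[φ2→Q] = [5040, 9072]
r4 m[φ3→L] = [12, 14]
r4 m[φ3→G] = [72, 216]
r4 m[φ3→C] = [144, 432]
r4 m[φ4→P] = [9, 9]
r4 m[φ5→L] = [6, 1]
r4 m[φ6→B] = [1, 1]
r4 m[φ7→G] = [1, 2]
r4 m[S→φ0] = [1, 1]
r4 m[J→φ0] = [13608, 11340]
r4 m[J→φ1] = [1296, 720]
r4 m[J→φ2] = [378, 252]
r4 m[L→φ2] = [72, 14]
r4 m[L→φ3] = [1512, 378]
r4 m[L→φ5] = [3024, 5292]
r4 m[B→φ1] = [1, 1]
r4 m[B→φ6] = [3402, 2916]
r4 m[G→φ3] = [1, 2]
r4 m[G→φ7] = [72, 216]
r4 m[C→φ3] = [1, 1]
r4 m[Q→φ2] = [1, 1]
r4 m[P→φ1] = [9, 9]
r4 m[P→φ4] = [378, 324]
r5 m[φ0→S] = [81648, 13608]
r5 m[φ0→J] = [6, 4]
r5 m[φ1→J] = [63, 63]
r5 m[φ1→B] = [81648, 69984]
r5 m[φ1→P] = [9072, 7776]
r5 m[φ2→J] = [432, 360]
r5 m[φ2→L] = [2268, 3402]
r5 m[φ2→Q] = [90720, 163296]
r5 m[φ3→L] = [12, 14]
r5 m[φ3→G] = [3024, 9072]
r5 m[φ3→C] = [6048, 18144]
r5 m[φ4→P] = [9, 9]
r5 m[φ5→L] = [6, 1]
r5 m[φ6→B] = [1, 1]
r5 m[φ7→G] = [1, 2]
r5 m[S→φ0] = [1, 1]
r5 m[J→φ0] = [13608, 11340]
r5 m[J→φ1] = [1296, 720]
r5 m[J→φ2] = [378, 252]
r5 m[L→φ2] = [72, 14]
r5 m[L→φ3] = [1512, 378]
r5 m[L→φ5] = [3024, 5292]
r5 m[B→φ1] = [1, 1]
r5 m[B→φ6] = [3402, 2916]
r5 m[G→φ3] = [1, 2]
r5 m[G→φ7] = [72, 216]
r5 m[C→φ3] = [1, 1]
r5 m[Q→φ2] = [1, 1]
r5 m[P→φ1] = [9, 9]
r5 m[P→φ4] = [378, 324]
r6 m[φ0→S] = [81648, 13608]
r6 m[φ0→J] = [6, 4]
r6 m[φ1→J] = [63, 63]
r6 m[φ1→B] = [81648, 69984]
r6 m[φ1→P] = [9072, 7776]
r6 m[φ2→J] = [432, 360]
r6 m[φ2→L] = [2268, 3402]
r6 m[φ2→Q] = [90720, 163296]
r6 m[φ3→L] = [12, 14]
r6 m[φ3→G] = [3024, 9072]
r6 m[φ3→C] = [6048, 18144]
r6 m[φ4→P] = [9, 9]
r6 m[φ5→L] = [6, 1]
r6 m[φ6→B] = [1, 1]
r6 m[φ7→G] = [1, 2]
r6 m[S→φ0] = [1, 1]
r6 m[J→φ0] = [27216, 22680]
r6 m[J→φ1] = [2592, 1440]
r6 m[J→φ2] = [378, 252]
r6 m[L→φ2] = [72, 14]
r6 m[L→φ3] = [13608, 3402]
r6 m[L→φ5] = [27216, 47628]
r6 m[B→φ1] = [1, 1]
r6 m[B→φ6] = [81648, 69984]
r6 m[G→φ3] = [1, 2]
r6 m[G→φ7] = [3024, 9072]
r6 m[C→φ3] = [1, 1]
r6 m[Q→φ2] = [1, 1]
r6 m[P→φ1] = [9, 9]
r6 m[P→φ4] = [9072, 7776]
r7 m[φ0→S] = [163296, 27216]
r7 m[φ0→J] = [6, 4]
r7 m[φ1→J] = [63, 63]
r7 m[φ1→B] = [163296, 139968]
r7 m[φ1→P] = [18144, 15552]
r7 m[φ2→J] = [432, 360]
r7 m[φ2→L] = [2268, 3402]
r7 m[φ2→Q] = [90720, 163296]
r7 m[φ3→L] = [12, 14]
r7 m[φ3→G] = [27216, 81648]
r7 m[φ3→C] = [54432, 163296]
r7 m[φ4→P] = [9, 9]
r7 m[φ5→L] = [6, 1]
r7 m[φ6→B] = [1, 1]
r7 m[φ7→G] = [1, 2]
r7 m[S→φ0] = [1, 1]
r7 m[J→φ0] = [27216, 22680]
r7 m[J→φ1] = [2592, 1440]
r7 m[J→φ2] = [378, 252]
r7 m[L→φ2] = [72, 14]
r7 m[L→φ3] = [13608, 3402]
r7 m[L→φ5] = [27216, 47628]
r7 m[B→φ1] = [1, 1]
r7 m[B→φ6] = [81648, 69984]
r7 m[G→φ3] = [1, 2]
r7 m[G→φ7] = [3024, 9072]
r7 m[C→φ3] = [1, 1]
r7 m[Q→φ2] = [1, 1]
r7 m[P→φ1] = [9, 9]
r7 m[P→φ4] = [9072, 7776]
r8 m[φ0→S] = [163296, 27216]
r8 m[φ0→J] = [6, 4]
r8 m[φ1→J] = [63, 63]
r8 m[φ1→B] = [163296, 139968]
r8 m[φ1→P] = [18144, 15552]
r8 m[φ2→J] = [432, 360]
r8 m[φ2→L] = [2268, 3402]
r8 m[φ2→Q] = [90720, 163296]
r8 m[φ3→L] = [12, 14]
r8 m[φ3→G] = [27216, 81648]
r8 m[φ3→C] = [54432, 163296]
r8 m[φ4→P] = [9, 9]
r8 m[φ5→L] = [6, 1]
r8 m[φ6→B] = [1, 1]
r8 m[φ7→G] = [1, 2]
r8 m[S→φ0] = [1, 1]
r8 m[J→φ0] = [27216, 22680]
r8 m[J→φ1] = [2592, 1440]
r8 m[J→φ2] = [378, 252]
r8 m[L→φ2] = [72, 14]
r8 m[L→φ3] = [13608, 3402]
r8 m[L→φ5] = [27216, 47628]
r8 m[B→φ1] = [1, 1]
r8 m[B→φ6] = [163296, 139968]
r8 m[G→φ3] = [1, 2]
r8 m[G→φ7] = [27216, 81648]
r8 m[C→φ3] = [1, 1]
r8 m[Q→φ2] = [1, 1]
r8 m[P→φ1] = [9, 9]
r8 m[P→φ4] = [18144, 15552]
r9 m[φ0→S] = [163296, 27216]
r9 m[φ0→J] = [6, 4]
r9 m[φ1→J] = [63, 63]
r9 m[φ1→B] = [163296, 139968]
r9 m[φ1→P] = [18144, 15552]
r9 m[φ2→J] = [432, 360]
r9 m[φ2→L] = [2268, 3402]
r9 m[φ2→Q] = [90720, 163296]
r9 m[φ3→L] = [12, 14]
r9 m[φ3→G] = [27216, 81648]
r9 m[φ3→C] = [54432, 163296]
r9 m[φ4→P] = [9, 9]
r9 m[φ5→L] = [6, 1]
r9 m[φ6→B] = [1, 1]
r9 m[φ7→G] = [1, 2]
r9 m[S→φ0] = [1, 1]
r9 m[J→φ0] = [27216, 22680]
r9 m[J→φ1] = [2592, 1440]
r9 m[J→φ2] = [378, 252]
r9 m[L→φ2] = [72, 14]
r9 m[L→φ3] = [13608, 3402]
r9 m[L→φ5] = [27216, 47628]
r9 m[B→φ1] = [1, 1]
r9 m[B→φ6] = [163296, 139968]
r9 m[G→φ3] = [1, 2]
r9 m[G→φ7] = [27216, 81648]
r9 m[C→φ3] = [1, 1]
r9 m[Q→φ2] = [1, 1]
r9 m[P→φ1] = [9, 9]
r9 m[P→φ4] = [18144, 15552]
fixed point reached at round 9
traceback from S: (S=0, J=0, L=0, B=0, G=1, C=1, Q=1, P=0), score=163296

assignment: (S=0, J=0, L=0, B=0, G=1, C=1, Q=1, P=0); score = 163296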